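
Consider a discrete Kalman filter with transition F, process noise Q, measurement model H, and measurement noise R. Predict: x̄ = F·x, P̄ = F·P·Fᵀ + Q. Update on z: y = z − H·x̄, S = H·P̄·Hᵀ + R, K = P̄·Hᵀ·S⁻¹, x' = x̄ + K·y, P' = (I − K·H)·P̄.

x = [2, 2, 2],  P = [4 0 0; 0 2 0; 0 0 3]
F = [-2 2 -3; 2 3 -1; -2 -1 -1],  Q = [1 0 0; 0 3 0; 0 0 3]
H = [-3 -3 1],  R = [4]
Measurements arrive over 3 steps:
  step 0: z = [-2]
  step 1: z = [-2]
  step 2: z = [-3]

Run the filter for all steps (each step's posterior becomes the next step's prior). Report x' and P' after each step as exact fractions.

step 0: x' = [-3702/467, 2812/467, -3628/467], P' = [13034/467 -9215/467 11157/467; -9215/467 6822/467 -7487/467; 11157/467 -7487/467 11046/467]
step 1: x' = [-3554518/4709971, 759992/672853, -4429912/4709971], P' = [37072046/4709971 -3569799/672853 30279523/4709971; -3569799/672853 2842501/672853 -2327166/672853; 30279523/4709971 -2327166/672853 39837275/4709971]
step 2: x' = [-3226781885/3266864266, 2496114160/1633432133, -2308431340/1633432133], P' = [12899044956/1633432133 -8696074623/1633432133 10538082829/1633432133; -8696074623/1633432133 6921839805/1633432133 -5675660022/1633432133; 10538082829/1633432133 -5675660022/1633432133 13840225797/1633432133]

step 0: x̄ = F·x = [-6, 8, -8]
step 0: P̄ = F·P·Fᵀ + Q = [52 5 21; 5 40 -19; 21 -19 24]
step 0: y = z − H·x̄ = [12]
step 0: S = H·P̄·Hᵀ + R = [934]
step 0: K = P̄·Hᵀ·S⁻¹ = [-75/467; -77/467; 9/467]
step 0: x' = x̄ + K·y = [-3702/467, 2812/467, -3628/467]
step 0: P' = (I − K·H)·P̄ = [13034/467 -9215/467 11157/467; -9215/467 6822/467 -7487/467; 11157/467 -7487/467 11046/467]
step 1: x̄ = F·x = [23912/467, 4660/467, 8220/467]
step 1: P̄ = F·P·Fᵀ + Q = [476753/467 78093/467 171829/467; 78093/467 15695/467 27138/467; 171829/467 27138/467 64199/467]
step 1: y = z − H·x̄ = [76562/467]
step 1: S = H·P̄·Hᵀ + R = [4709971/467]
step 1: K = P̄·Hᵀ·S⁻¹ = [-1492709/4709971; -36318/672853; -532702/4709971]
step 1: x' = x̄ + K·y = [-3554518/4709971, 759992/672853, -4429912/4709971]
step 1: P' = (I − K·H)·P̄ = [37072046/4709971 -3569799/672853 30279523/4709971; -3569799/672853 2842501/672853 -2327166/672853; 30279523/4709971 -2327166/672853 39837275/4709971]
step 2: x̄ = F·x = [31038660/4709971, 1897244/672853, 6219004/4709971]
step 2: P̄ = F·P·Fᵀ + Q = [1349868622/4709971 28379937/672853 503928203/4709971; 28379937/672853 8298957/672853 9192234/672853; 503928203/4709971 9192234/672853 210736275/4709971]
step 2: y = z − H·x̄ = [112609187/4709971]
step 2: S = H·P̄·Hᵀ + R = [13067457064/4709971]
step 2: K = P̄·Hᵀ·S⁻¹ = [-1035414085/3266864266; -88238892/1633432133; -186760656/1633432133]
step 2: x' = x̄ + K·y = [-3226781885/3266864266, 2496114160/1633432133, -2308431340/1633432133]
step 2: P' = (I − K·H)·P̄ = [12899044956/1633432133 -8696074623/1633432133 10538082829/1633432133; -8696074623/1633432133 6921839805/1633432133 -5675660022/1633432133; 10538082829/1633432133 -5675660022/1633432133 13840225797/1633432133]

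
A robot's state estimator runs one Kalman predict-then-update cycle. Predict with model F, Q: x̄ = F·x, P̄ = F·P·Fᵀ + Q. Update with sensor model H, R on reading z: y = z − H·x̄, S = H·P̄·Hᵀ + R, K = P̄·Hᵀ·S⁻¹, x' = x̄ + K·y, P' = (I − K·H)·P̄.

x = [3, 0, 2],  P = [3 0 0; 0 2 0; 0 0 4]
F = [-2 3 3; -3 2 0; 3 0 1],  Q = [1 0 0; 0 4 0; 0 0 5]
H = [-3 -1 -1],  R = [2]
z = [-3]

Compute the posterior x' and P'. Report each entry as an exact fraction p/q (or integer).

x' = [45/154, -3414/385, 8461/770]
P' = [193/154 15/77 -519/154; 15/77 9813/385 -9936/385; -519/154 -9936/385 27639/770]

x̄ = F·x = [0, -9, 11]
P̄ = F·P·Fᵀ + Q = [67 30 -6; 30 39 -27; -6 -27 36]
y = z − H·x̄ = [-1]
S = H·P̄·Hᵀ + R = [770]
K = P̄·Hᵀ·S⁻¹ = [-45/154; -51/385; 9/770]
x' = x̄ + K·y = [45/154, -3414/385, 8461/770]
P' = (I − K·H)·P̄ = [193/154 15/77 -519/154; 15/77 9813/385 -9936/385; -519/154 -9936/385 27639/770]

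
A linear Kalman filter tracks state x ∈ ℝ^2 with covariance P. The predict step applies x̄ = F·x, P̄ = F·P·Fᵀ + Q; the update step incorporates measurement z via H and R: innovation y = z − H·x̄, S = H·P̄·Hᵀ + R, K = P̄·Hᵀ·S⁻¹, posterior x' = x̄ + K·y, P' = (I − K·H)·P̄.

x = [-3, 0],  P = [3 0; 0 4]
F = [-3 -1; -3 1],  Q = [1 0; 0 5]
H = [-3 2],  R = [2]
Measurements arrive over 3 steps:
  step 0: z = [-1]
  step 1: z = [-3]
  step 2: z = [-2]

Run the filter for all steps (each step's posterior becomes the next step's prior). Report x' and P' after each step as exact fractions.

step 0: x̄ = F·x = [9, 9]
step 0: P̄ = F·P·Fᵀ + Q = [32 23; 23 36]
step 0: y = z − H·x̄ = [8]
step 0: S = H·P̄·Hᵀ + R = [158]
step 0: K = P̄·Hᵀ·S⁻¹ = [-25/79; 3/158]
step 0: x' = x̄ + K·y = [511/79, 723/79]
step 0: P' = (I − K·H)·P̄ = [1278/79 1892/79; 1892/79 5679/158]
step 1: x̄ = F·x = [-2256/79, -810/79]
step 1: P̄ = F·P·Fᵀ + Q = [51545/158 17325/158; 17325/158 6769/158]
step 1: y = z − H·x̄ = [-5385/79]
step 1: S = H·P̄·Hᵀ + R = [283397/158]
step 1: K = P̄·Hᵀ·S⁻¹ = [-119985/283397; -38437/283397]
step 1: x' = x̄ + K·y = [85767/283397, -285675/283397]
step 1: P' = (I − K·H)·P̄ = [1337330/283397 1886010/283397; 1886010/283397 2790578/283397]
step 2: x̄ = F·x = [28374/283397, -542976/283397]
step 2: P̄ = F·P·Fᵀ + Q = [26426005/283397 9245392/283397; 9245392/283397 4927473/283397]
step 2: y = z − H·x̄ = [604280/283397]
step 2: S = H·P̄·Hᵀ + R = [147166027/283397]
step 2: K = P̄·Hᵀ·S⁻¹ = [-60787231/147166027; -17881230/147166027]
step 2: x' = x̄ + K·y = [-114880606/147166027, -320091216/147166027]
step 2: P' = (I − K·H)·P̄ = [684279342/147166027 965631782/147166027; 965631782/147166027 1430566443/147166027]

step 0: x' = [511/79, 723/79], P' = [1278/79 1892/79; 1892/79 5679/158]
step 1: x' = [85767/283397, -285675/283397], P' = [1337330/283397 1886010/283397; 1886010/283397 2790578/283397]
step 2: x' = [-114880606/147166027, -320091216/147166027], P' = [684279342/147166027 965631782/147166027; 965631782/147166027 1430566443/147166027]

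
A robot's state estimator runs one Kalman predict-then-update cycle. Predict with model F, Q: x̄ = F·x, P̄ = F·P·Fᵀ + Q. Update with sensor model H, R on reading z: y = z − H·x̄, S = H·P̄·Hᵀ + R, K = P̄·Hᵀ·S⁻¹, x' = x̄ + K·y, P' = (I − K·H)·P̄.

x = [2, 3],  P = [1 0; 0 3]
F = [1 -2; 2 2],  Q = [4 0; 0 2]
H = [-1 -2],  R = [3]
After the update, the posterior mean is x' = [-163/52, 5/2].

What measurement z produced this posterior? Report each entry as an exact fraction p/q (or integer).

z = [-1]

x̄ = F·x = [-4, 10]
P̄ = F·P·Fᵀ + Q = [17 -10; -10 18]
S = H·P̄·Hᵀ + R = [52]
K = P̄·Hᵀ·S⁻¹ = [3/52; -1/2]
x' − x̄ = [45/52, -15/2] = K·y
y = (KᵀK)⁻¹·Kᵀ·(x' − x̄) = [15]
z = y + H·x̄ = [15] + [-16] = [-1]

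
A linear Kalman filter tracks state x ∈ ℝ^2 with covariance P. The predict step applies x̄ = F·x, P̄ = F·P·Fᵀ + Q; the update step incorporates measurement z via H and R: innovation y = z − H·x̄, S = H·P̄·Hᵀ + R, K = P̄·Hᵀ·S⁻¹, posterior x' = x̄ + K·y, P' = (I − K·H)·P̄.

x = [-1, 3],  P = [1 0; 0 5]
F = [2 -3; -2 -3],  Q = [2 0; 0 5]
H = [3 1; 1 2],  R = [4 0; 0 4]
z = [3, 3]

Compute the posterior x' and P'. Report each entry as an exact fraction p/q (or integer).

x̄ = F·x = [-11, -7]
P̄ = F·P·Fᵀ + Q = [51 41; 41 54]
y = z − H·x̄ = [43, 28]
S = H·P̄·Hᵀ + R = [763 548; 548 435]
K = P̄·Hᵀ·S⁻¹ = [11506/31601 -4833/31601; -4657/31601 16691/31601]
x' = x̄ + K·y = [11823/31601, 45890/31601]
P' = (I − K·H)·P̄ = [22276/31601 -20804/31601; -20804/31601 43784/31601]

x' = [11823/31601, 45890/31601]
P' = [22276/31601 -20804/31601; -20804/31601 43784/31601]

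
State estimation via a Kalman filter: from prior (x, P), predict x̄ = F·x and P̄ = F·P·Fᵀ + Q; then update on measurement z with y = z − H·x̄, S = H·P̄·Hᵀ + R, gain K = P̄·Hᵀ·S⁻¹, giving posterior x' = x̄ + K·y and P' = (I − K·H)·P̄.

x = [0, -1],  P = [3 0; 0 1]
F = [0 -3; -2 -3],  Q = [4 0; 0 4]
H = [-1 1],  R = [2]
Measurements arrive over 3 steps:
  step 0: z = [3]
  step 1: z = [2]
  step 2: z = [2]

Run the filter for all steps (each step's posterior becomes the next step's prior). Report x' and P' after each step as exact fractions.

step 0: x' = [27/11, 57/11], P' = [135/11 131/11; 131/11 147/11]
step 1: x' = [-2489/325, -383/65], P' = [15363/325 3221/65; 3221/65 699/13]
step 2: x' = [-62885/32351, 6145/32351], P' = [1803555/32351 1898885/32351; 1898885/32351 2058267/32351]

step 0: x̄ = F·x = [3, 3]
step 0: P̄ = F·P·Fᵀ + Q = [13 9; 9 25]
step 0: y = z − H·x̄ = [3]
step 0: S = H·P̄·Hᵀ + R = [22]
step 0: K = P̄·Hᵀ·S⁻¹ = [-2/11; 8/11]
step 0: x' = x̄ + K·y = [27/11, 57/11]
step 0: P' = (I − K·H)·P̄ = [135/11 131/11; 131/11 147/11]
step 1: x̄ = F·x = [-171/11, -225/11]
step 1: P̄ = F·P·Fᵀ + Q = [1367/11 2109/11; 2109/11 3479/11]
step 1: y = z − H·x̄ = [76/11]
step 1: S = H·P̄·Hᵀ + R = [650/11]
step 1: K = P̄·Hᵀ·S⁻¹ = [371/325; 137/65]
step 1: x' = x̄ + K·y = [-2489/325, -383/65]
step 1: P' = (I − K·H)·P̄ = [15363/325 3221/65; 3221/65 699/13]
step 2: x̄ = F·x = [1149/65, 10723/325]
step 2: P̄ = F·P·Fᵀ + Q = [6343/13 50781/65; 50781/65 413287/325]
step 2: y = z − H·x̄ = [-4328/325]
step 2: S = H·P̄·Hᵀ + R = [64702/325]
step 2: K = P̄·Hᵀ·S⁻¹ = [47665/32351; 79691/32351]
step 2: x' = x̄ + K·y = [-62885/32351, 6145/32351]
step 2: P' = (I − K·H)·P̄ = [1803555/32351 1898885/32351; 1898885/32351 2058267/32351]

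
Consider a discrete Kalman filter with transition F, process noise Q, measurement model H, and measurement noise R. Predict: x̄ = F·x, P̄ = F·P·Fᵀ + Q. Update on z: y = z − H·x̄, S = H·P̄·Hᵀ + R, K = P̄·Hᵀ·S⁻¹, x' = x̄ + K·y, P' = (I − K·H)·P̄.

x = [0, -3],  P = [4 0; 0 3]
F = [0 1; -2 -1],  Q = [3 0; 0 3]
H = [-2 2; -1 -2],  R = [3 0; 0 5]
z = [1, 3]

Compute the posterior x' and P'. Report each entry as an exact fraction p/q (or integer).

x̄ = F·x = [-3, 3]
P̄ = F·P·Fᵀ + Q = [6 -3; -3 22]
y = z − H·x̄ = [-11, 6]
S = H·P̄·Hᵀ + R = [139 -82; -82 87]
K = P̄·Hᵀ·S⁻¹ = [-1566/5369 -1476/5369; 76/413 -123/413]
x' = x̄ + K·y = [-7737/5369, -335/413]
P' = (I − K·H)·P̄ = [4026/5369 129/413; 129/413 243/413]

x' = [-7737/5369, -335/413]
P' = [4026/5369 129/413; 129/413 243/413]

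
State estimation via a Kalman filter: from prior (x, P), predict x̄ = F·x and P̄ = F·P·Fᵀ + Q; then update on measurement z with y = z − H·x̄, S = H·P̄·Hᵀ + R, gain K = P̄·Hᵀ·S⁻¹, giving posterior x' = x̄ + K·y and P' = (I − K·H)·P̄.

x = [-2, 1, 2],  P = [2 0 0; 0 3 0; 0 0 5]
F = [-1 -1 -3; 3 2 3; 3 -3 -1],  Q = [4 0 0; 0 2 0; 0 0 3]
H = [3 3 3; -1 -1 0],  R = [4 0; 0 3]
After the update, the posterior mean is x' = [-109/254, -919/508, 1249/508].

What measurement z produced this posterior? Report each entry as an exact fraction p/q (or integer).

x̄ = F·x = [-5, 2, -11]
P̄ = F·P·Fᵀ + Q = [54 -57 18; -57 77 -15; 18 -15 53]
S = H·P̄·Hᵀ + R = [688 -60; -60 20]
K = P̄·Hᵀ·S⁻¹ = [27/254 1191/2540; -45/508 -643/508; 159/508 501/635]
x' − x̄ = [1161/254, -1935/508, 6837/508] = K·y
y = (KᵀK)⁻¹·Kᵀ·(x' − x̄) = [43, 0]
z = y + H·x̄ = [43, 0] + [-42, 3] = [1, 3]

z = [1, 3]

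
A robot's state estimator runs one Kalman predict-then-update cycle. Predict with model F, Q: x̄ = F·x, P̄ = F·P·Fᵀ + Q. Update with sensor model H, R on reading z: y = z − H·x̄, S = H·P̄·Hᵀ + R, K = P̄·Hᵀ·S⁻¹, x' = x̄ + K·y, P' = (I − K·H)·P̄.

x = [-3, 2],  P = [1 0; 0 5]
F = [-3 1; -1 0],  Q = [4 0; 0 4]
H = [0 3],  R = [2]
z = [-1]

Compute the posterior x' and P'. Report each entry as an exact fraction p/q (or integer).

x' = [427/47, -9/47]
P' = [765/47 6/47; 6/47 10/47]

x̄ = F·x = [11, 3]
P̄ = F·P·Fᵀ + Q = [18 3; 3 5]
y = z − H·x̄ = [-10]
S = H·P̄·Hᵀ + R = [47]
K = P̄·Hᵀ·S⁻¹ = [9/47; 15/47]
x' = x̄ + K·y = [427/47, -9/47]
P' = (I − K·H)·P̄ = [765/47 6/47; 6/47 10/47]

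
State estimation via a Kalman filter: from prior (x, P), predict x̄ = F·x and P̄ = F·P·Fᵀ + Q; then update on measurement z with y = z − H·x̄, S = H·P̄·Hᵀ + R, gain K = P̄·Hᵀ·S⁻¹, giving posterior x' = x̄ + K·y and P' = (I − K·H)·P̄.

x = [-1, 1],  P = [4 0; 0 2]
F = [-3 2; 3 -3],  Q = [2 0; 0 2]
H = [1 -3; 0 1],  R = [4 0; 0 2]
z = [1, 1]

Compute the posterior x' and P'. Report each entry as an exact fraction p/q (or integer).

x̄ = F·x = [5, -6]
P̄ = F·P·Fᵀ + Q = [46 -48; -48 56]
y = z − H·x̄ = [-22, 7]
S = H·P̄·Hᵀ + R = [842 -216; -216 58]
K = P̄·Hᵀ·S⁻¹ = [163/545 156/545; -108/545 124/545]
x' = x̄ + K·y = [231/545, -26/545]
P' = (I − K·H)·P̄ = [1588/545 312/545; 312/545 248/545]

x' = [231/545, -26/545]
P' = [1588/545 312/545; 312/545 248/545]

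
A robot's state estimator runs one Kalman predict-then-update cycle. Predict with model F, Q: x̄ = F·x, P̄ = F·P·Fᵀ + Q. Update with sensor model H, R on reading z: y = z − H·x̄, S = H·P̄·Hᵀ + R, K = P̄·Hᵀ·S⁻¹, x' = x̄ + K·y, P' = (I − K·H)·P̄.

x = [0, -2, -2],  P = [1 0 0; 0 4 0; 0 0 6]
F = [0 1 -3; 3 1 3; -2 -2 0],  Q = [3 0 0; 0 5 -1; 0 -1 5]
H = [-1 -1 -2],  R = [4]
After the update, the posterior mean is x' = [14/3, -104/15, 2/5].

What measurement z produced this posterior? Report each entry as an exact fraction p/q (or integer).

x̄ = F·x = [4, -8, 4]
P̄ = F·P·Fᵀ + Q = [61 -50 -8; -50 72 -15; -8 -15 25]
S = H·P̄·Hᵀ + R = [45]
K = P̄·Hᵀ·S⁻¹ = [1/9; 8/45; -3/5]
x' − x̄ = [2/3, 16/15, -18/5] = K·y
y = (KᵀK)⁻¹·Kᵀ·(x' − x̄) = [6]
z = y + H·x̄ = [6] + [-4] = [2]

z = [2]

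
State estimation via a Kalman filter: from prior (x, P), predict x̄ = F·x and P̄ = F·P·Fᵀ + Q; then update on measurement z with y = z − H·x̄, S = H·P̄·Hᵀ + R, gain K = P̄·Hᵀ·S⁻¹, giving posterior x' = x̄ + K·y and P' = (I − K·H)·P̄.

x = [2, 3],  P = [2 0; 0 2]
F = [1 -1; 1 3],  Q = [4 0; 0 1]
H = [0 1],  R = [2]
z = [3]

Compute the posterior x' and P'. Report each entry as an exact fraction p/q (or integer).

x' = [9/23, 85/23]
P' = [168/23 -8/23; -8/23 42/23]

x̄ = F·x = [-1, 11]
P̄ = F·P·Fᵀ + Q = [8 -4; -4 21]
y = z − H·x̄ = [-8]
S = H·P̄·Hᵀ + R = [23]
K = P̄·Hᵀ·S⁻¹ = [-4/23; 21/23]
x' = x̄ + K·y = [9/23, 85/23]
P' = (I − K·H)·P̄ = [168/23 -8/23; -8/23 42/23]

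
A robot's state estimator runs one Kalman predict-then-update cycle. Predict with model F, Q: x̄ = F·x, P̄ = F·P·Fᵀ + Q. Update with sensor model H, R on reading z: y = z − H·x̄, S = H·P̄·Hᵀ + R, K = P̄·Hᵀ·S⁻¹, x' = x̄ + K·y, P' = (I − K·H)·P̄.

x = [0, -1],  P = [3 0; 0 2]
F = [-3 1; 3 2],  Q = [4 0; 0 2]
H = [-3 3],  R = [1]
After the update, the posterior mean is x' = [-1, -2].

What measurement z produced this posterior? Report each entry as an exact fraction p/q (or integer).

x̄ = F·x = [-1, -2]
P̄ = F·P·Fᵀ + Q = [33 -23; -23 37]
S = H·P̄·Hᵀ + R = [1045]
K = P̄·Hᵀ·S⁻¹ = [-168/1045; 36/209]
x' − x̄ = [0, 0] = K·y
y = (KᵀK)⁻¹·Kᵀ·(x' − x̄) = [0]
z = y + H·x̄ = [0] + [-3] = [-3]

z = [-3]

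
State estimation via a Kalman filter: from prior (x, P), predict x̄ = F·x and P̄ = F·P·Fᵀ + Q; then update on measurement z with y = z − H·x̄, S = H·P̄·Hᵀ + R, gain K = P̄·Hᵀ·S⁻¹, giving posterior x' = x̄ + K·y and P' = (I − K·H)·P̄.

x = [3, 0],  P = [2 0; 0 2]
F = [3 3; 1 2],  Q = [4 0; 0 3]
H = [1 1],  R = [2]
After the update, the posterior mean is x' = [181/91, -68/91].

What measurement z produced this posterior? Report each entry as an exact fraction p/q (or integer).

x̄ = F·x = [9, 3]
P̄ = F·P·Fᵀ + Q = [40 18; 18 13]
S = H·P̄·Hᵀ + R = [91]
K = P̄·Hᵀ·S⁻¹ = [58/91; 31/91]
x' − x̄ = [-638/91, -341/91] = K·y
y = (KᵀK)⁻¹·Kᵀ·(x' − x̄) = [-11]
z = y + H·x̄ = [-11] + [12] = [1]

z = [1]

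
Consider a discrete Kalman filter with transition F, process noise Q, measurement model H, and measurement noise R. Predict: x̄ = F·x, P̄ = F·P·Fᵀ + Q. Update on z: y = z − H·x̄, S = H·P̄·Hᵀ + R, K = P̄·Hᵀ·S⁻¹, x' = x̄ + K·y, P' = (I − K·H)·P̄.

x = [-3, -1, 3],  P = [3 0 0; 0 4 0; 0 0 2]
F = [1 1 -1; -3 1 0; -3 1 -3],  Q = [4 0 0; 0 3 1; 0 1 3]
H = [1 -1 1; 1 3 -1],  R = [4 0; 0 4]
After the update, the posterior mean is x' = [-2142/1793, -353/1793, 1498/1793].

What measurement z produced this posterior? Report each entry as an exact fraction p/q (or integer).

z = [1, -3]

x̄ = F·x = [-7, 8, -1]
P̄ = F·P·Fᵀ + Q = [13 -5 1; -5 34 32; 1 32 52]
S = H·P̄·Hᵀ + R = [51 -23; -23 151]
K = P̄·Hᵀ·S⁻¹ = [700/1793 71/1793; 219/3586 1577/3586; 2103/3586 1389/3586]
x' − x̄ = [10409/1793, -14697/1793, 3291/1793] = K·y
y = (KᵀK)⁻¹·Kᵀ·(x' − x̄) = [17, -21]
z = y + H·x̄ = [17, -21] + [-16, 18] = [1, -3]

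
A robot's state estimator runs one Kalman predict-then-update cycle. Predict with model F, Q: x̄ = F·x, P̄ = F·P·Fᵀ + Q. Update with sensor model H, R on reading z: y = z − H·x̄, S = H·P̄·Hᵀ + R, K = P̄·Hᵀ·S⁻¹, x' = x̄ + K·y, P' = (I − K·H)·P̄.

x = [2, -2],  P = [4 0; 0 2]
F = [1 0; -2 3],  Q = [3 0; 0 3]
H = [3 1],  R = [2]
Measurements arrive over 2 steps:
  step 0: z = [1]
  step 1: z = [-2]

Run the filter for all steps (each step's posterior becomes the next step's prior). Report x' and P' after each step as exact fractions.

step 0: x' = [173/54, -475/54], P' = [209/54 -601/54; -601/54 1829/54]
step 1: x' = [5979/3698, -25905/3698], P' = [19723/3698 -59723/3698; -59723/3698 188173/3698]

step 0: x̄ = F·x = [2, -10]
step 0: P̄ = F·P·Fᵀ + Q = [7 -8; -8 37]
step 0: y = z − H·x̄ = [5]
step 0: S = H·P̄·Hᵀ + R = [54]
step 0: K = P̄·Hᵀ·S⁻¹ = [13/54; 13/54]
step 0: x' = x̄ + K·y = [173/54, -475/54]
step 0: P' = (I − K·H)·P̄ = [209/54 -601/54; -601/54 1829/54]
step 1: x̄ = F·x = [173/54, -1771/54]
step 1: P̄ = F·P·Fᵀ + Q = [371/54 -2221/54; -2221/54 24671/54]
step 1: y = z − H·x̄ = [572/27]
step 1: S = H·P̄·Hᵀ + R = [7396/27]
step 1: K = P̄·Hᵀ·S⁻¹ = [-277/3698; 2251/1849]
step 1: x' = x̄ + K·y = [5979/3698, -25905/3698]
step 1: P' = (I − K·H)·P̄ = [19723/3698 -59723/3698; -59723/3698 188173/3698]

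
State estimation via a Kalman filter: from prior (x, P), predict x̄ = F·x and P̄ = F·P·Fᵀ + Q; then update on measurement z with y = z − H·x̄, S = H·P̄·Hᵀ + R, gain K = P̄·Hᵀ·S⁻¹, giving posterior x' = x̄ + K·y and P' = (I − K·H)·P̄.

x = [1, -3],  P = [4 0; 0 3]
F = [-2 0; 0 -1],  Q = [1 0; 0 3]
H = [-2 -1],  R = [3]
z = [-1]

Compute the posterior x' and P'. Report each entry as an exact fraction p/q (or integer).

x' = [-86/77, 243/77]
P' = [153/77 -204/77; -204/77 426/77]

x̄ = F·x = [-2, 3]
P̄ = F·P·Fᵀ + Q = [17 0; 0 6]
y = z − H·x̄ = [-2]
S = H·P̄·Hᵀ + R = [77]
K = P̄·Hᵀ·S⁻¹ = [-34/77; -6/77]
x' = x̄ + K·y = [-86/77, 243/77]
P' = (I − K·H)·P̄ = [153/77 -204/77; -204/77 426/77]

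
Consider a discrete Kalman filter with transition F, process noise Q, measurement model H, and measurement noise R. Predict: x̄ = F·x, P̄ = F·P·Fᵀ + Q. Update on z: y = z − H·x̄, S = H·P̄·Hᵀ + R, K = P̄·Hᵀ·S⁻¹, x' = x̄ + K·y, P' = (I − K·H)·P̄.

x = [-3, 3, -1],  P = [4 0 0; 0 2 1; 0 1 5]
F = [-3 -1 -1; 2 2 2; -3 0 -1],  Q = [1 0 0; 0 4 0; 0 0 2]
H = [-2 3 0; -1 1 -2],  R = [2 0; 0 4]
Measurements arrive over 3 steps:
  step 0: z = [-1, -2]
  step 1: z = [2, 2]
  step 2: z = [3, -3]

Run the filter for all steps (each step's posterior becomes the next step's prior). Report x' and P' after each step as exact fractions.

step 0: x' = [1119/9430, -1543/9430, 6051/4715], P' = [19867/9430 13241/9430 743/4715; 13241/9430 10883/9430 939/4715; 743/4715 939/4715 4079/4715]
step 1: x' = [67049/6743280, 1562847/2247760, -4002289/6743280], P' = [1856237/1123880 3563539/3371640 196609/3371640; 3563539/3371640 2988991/3371640 364301/3371640; 196609/3371640 364301/3371640 851017/1123880]
step 2: x' = [5231059625/43968878742, 21900550205/21984439371, 140071217455/87937757484], P' = [35821962230/21984439371 22895144488/21984439371 1226853131/21984439371; 22895144488/21984439371 6416427640/7328146457 778987324/7328146457; 1226853131/21984439371 778987324/7328146457 11093842251/14656292914]

step 0: x̄ = F·x = [7, -2, 10]
step 0: P̄ = F·P·Fᵀ + Q = [46 -42 42; -42 56 -36; 42 -36 43]
step 0: y = z − H·x̄ = [19, 27]
step 0: S = H·P̄·Hᵀ + R = [1194 854; 854 674]
step 0: K = P̄·Hᵀ·S⁻¹ = [-11/18860 -4799/18860; 6167/18860 -3057/18860; 1331/9430 -3981/9430]
step 0: x' = x̄ + K·y = [1119/9430, -1543/9430, 6051/4715]
step 0: P' = (I − K·H)·P̄ = [19867/9430 13241/9430 743/4715; 13241/9430 10883/9430 939/4715; 743/4715 939/4715 4079/4715]
step 1: x̄ = F·x = [-6958/4715, 11678/4715, -15459/9430]
step 1: P̄ = F·P·Fᵀ + Q = [149696/4715 -141306/4715 118739/4715; -141306/4715 163096/4715 -115304/4715; 118739/4715 -115304/4715 214737/9430]
step 1: y = z − H·x̄ = [-7904/943, -4933/943]
step 1: S = H·P̄·Hᵀ + R = [754350/943 532398/943; 532398/943 395982/943]
step 1: K = P̄·Hᵀ·S⁻¹ = [-29787/449552 -239839/1348656; 367979/1348656 -130315/1348656; 139937/1348656 -493841/1348656]
step 1: x' = x̄ + K·y = [67049/6743280, 1562847/2247760, -4002289/6743280]
step 1: P' = (I − K·H)·P̄ = [1856237/1123880 3563539/3371640 196609/3371640; 3563539/3371640 2988991/3371640 364301/3371640; 196609/3371640 364301/3371640 851017/1123880]
step 2: x̄ = F·x = [-887399/6743280, 753301/3371640, 1900571/3371640]
step 2: P̄ = F·P·Fᵀ + Q = [82321571/3371640 -38017369/1685820 32453011/1685820; -38017369/1685820 7577097/280970 -5183423/280970; 32453011/1685820 -5183423/280970 2524766/140485]
step 2: y = z − H·x̄ = [3483809/1685820, -15021557/6743280]
step 2: S = H·P̄·Hᵀ + R = [258346612/421455 362605717/842910; 362605717/842910 1089608699/3371640]
step 2: K = P̄·Hᵀ·S⁻¹ = [-1479245498/21984439371 -3845131001/21984439371; 5978779892/21984439371 -2079946378/21984439371; 2278589827/21984439371 -8042854478/21984439371]
step 2: x' = x̄ + K·y = [5231059625/43968878742, 21900550205/21984439371, 140071217455/87937757484]
step 2: P' = (I − K·H)·P̄ = [35821962230/21984439371 22895144488/21984439371 1226853131/21984439371; 22895144488/21984439371 6416427640/7328146457 778987324/7328146457; 1226853131/21984439371 778987324/7328146457 11093842251/14656292914]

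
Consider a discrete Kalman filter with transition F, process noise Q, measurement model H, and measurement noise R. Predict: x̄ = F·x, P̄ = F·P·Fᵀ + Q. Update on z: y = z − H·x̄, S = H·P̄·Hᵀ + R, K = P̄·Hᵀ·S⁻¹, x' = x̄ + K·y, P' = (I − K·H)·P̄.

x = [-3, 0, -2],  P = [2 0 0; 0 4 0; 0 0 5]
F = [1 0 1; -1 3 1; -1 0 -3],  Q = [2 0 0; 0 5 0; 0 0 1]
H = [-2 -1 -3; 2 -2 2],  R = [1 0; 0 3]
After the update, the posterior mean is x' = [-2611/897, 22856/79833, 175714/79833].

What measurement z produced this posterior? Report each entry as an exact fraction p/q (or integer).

z = [-1, -2]

x̄ = F·x = [-5, 1, 9]
P̄ = F·P·Fᵀ + Q = [9 3 -17; 3 48 -13; -17 -13 48]
S = H·P̄·Hᵀ + R = [247 -104; -104 367]
K = P̄·Hᵀ·S⁻¹ = [98/897 -2/69; -17569/79833 -2324/6141; -26447/79833 896/6141]
x' − x̄ = [1874/897, -56977/79833, -542783/79833] = K·y
y = (KᵀK)⁻¹·Kᵀ·(x' − x̄) = [17, -8]
z = y + H·x̄ = [17, -8] + [-18, 6] = [-1, -2]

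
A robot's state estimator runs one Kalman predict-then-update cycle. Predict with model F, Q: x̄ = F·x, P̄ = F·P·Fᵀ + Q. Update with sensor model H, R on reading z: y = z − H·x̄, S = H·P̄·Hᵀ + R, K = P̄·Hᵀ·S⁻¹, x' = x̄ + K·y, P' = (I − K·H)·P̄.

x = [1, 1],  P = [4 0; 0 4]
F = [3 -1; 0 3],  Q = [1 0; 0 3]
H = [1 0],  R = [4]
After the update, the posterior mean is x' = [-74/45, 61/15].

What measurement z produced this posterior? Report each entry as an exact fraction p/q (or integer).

x̄ = F·x = [2, 3]
P̄ = F·P·Fᵀ + Q = [41 -12; -12 39]
S = H·P̄·Hᵀ + R = [45]
K = P̄·Hᵀ·S⁻¹ = [41/45; -4/15]
x' − x̄ = [-164/45, 16/15] = K·y
y = (KᵀK)⁻¹·Kᵀ·(x' − x̄) = [-4]
z = y + H·x̄ = [-4] + [2] = [-2]

z = [-2]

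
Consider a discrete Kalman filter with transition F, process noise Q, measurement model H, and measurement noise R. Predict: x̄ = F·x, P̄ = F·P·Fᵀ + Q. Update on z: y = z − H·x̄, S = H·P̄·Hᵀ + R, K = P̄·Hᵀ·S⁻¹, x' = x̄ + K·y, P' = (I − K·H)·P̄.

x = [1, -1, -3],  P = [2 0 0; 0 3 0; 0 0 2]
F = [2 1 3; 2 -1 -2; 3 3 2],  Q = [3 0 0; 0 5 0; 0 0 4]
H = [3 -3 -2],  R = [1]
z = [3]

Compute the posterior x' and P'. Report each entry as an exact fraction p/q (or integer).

x̄ = F·x = [-8, 9, -6]
P̄ = F·P·Fᵀ + Q = [32 -7 33; -7 24 -5; 33 -5 57]
y = z − H·x̄ = [42]
S = H·P̄·Hᵀ + R = [403]
K = P̄·Hᵀ·S⁻¹ = [51/403; -83/403; 0]
x' = x̄ + K·y = [-1082/403, 141/403, -6]
P' = (I − K·H)·P̄ = [10295/403 1412/403 33; 1412/403 2783/403 -5; 33 -5 57]

x' = [-1082/403, 141/403, -6]
P' = [10295/403 1412/403 33; 1412/403 2783/403 -5; 33 -5 57]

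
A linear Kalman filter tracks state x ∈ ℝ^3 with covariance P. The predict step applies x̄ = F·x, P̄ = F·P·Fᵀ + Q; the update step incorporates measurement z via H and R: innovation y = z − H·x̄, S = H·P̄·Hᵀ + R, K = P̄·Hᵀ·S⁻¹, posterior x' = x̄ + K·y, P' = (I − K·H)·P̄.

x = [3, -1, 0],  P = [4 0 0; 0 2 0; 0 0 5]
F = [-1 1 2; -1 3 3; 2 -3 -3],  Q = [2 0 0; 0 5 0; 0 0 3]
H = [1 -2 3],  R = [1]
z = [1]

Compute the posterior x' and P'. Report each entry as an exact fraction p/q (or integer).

x' = [324/1483, 1880/1483, 1651/1483]
P' = [7668/1483 992/1483 -1956/1483; 992/1483 6287/1483 3755/1483; -1956/1483 3755/1483 3270/1483]

x̄ = F·x = [-4, -6, 9]
P̄ = F·P·Fᵀ + Q = [28 40 -44; 40 72 -71; -44 -71 82]
y = z − H·x̄ = [-34]
S = H·P̄·Hᵀ + R = [1483]
K = P̄·Hᵀ·S⁻¹ = [-184/1483; -317/1483; 344/1483]
x' = x̄ + K·y = [324/1483, 1880/1483, 1651/1483]
P' = (I − K·H)·P̄ = [7668/1483 992/1483 -1956/1483; 992/1483 6287/1483 3755/1483; -1956/1483 3755/1483 3270/1483]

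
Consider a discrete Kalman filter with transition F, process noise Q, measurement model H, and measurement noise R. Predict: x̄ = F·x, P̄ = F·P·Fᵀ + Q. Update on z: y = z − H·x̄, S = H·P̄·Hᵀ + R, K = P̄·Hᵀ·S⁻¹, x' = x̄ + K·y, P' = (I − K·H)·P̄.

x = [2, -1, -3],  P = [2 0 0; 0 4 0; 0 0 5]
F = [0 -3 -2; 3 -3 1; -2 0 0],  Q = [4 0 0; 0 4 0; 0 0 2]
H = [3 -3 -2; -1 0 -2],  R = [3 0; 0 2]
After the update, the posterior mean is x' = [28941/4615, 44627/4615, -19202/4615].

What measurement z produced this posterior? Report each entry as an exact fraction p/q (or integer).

z = [-2, 2]

x̄ = F·x = [9, 6, -4]
P̄ = F·P·Fᵀ + Q = [60 26 0; 26 63 -12; 0 -12 10]
S = H·P̄·Hᵀ + R = [538 -134; -134 102]
K = P̄·Hᵀ·S⁻¹ = [591/9230 -4653/9230; -4571/18460 -6367/18460; -131/4615 -1077/4615]
x' − x̄ = [-12594/4615, 16937/4615, -742/4615] = K·y
y = (KᵀK)⁻¹·Kᵀ·(x' − x̄) = [-19, 3]
z = y + H·x̄ = [-19, 3] + [17, -1] = [-2, 2]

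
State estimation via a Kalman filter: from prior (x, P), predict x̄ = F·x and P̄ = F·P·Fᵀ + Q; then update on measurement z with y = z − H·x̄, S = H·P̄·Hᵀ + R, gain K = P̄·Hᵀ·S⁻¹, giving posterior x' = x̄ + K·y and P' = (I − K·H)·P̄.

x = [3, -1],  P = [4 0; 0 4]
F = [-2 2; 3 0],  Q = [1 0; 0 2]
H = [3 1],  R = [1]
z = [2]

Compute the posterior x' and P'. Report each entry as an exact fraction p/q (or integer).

x̄ = F·x = [-8, 9]
P̄ = F·P·Fᵀ + Q = [33 -24; -24 38]
y = z − H·x̄ = [17]
S = H·P̄·Hᵀ + R = [192]
K = P̄·Hᵀ·S⁻¹ = [25/64; -17/96]
x' = x̄ + K·y = [-87/64, 575/96]
P' = (I − K·H)·P̄ = [237/64 -343/32; -343/32 1535/48]

x' = [-87/64, 575/96]
P' = [237/64 -343/32; -343/32 1535/48]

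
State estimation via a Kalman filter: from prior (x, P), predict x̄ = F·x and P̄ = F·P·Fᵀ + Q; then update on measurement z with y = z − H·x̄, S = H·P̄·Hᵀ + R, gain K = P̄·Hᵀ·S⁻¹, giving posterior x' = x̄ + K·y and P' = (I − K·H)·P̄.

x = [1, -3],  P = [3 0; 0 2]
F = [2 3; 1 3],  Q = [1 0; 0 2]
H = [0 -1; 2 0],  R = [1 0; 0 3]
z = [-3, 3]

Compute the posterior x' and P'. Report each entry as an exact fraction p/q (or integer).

x' = [54/31, 1651/744]
P' = [21/31 3/31; 3/31 617/744]

x̄ = F·x = [-7, -8]
P̄ = F·P·Fᵀ + Q = [31 24; 24 23]
y = z − H·x̄ = [-11, 17]
S = H·P̄·Hᵀ + R = [24 -48; -48 127]
K = P̄·Hᵀ·S⁻¹ = [-3/31 14/31; -617/744 2/31]
x' = x̄ + K·y = [54/31, 1651/744]
P' = (I − K·H)·P̄ = [21/31 3/31; 3/31 617/744]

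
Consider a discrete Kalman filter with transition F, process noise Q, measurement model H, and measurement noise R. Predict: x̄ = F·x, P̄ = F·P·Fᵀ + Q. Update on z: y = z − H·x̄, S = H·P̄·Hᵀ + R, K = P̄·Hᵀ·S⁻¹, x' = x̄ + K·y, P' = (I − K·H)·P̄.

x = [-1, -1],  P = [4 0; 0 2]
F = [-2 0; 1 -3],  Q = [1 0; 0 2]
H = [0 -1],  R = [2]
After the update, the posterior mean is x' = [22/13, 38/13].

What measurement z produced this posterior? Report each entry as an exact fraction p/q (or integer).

z = [-3]

x̄ = F·x = [2, 2]
P̄ = F·P·Fᵀ + Q = [17 -8; -8 24]
S = H·P̄·Hᵀ + R = [26]
K = P̄·Hᵀ·S⁻¹ = [4/13; -12/13]
x' − x̄ = [-4/13, 12/13] = K·y
y = (KᵀK)⁻¹·Kᵀ·(x' − x̄) = [-1]
z = y + H·x̄ = [-1] + [-2] = [-3]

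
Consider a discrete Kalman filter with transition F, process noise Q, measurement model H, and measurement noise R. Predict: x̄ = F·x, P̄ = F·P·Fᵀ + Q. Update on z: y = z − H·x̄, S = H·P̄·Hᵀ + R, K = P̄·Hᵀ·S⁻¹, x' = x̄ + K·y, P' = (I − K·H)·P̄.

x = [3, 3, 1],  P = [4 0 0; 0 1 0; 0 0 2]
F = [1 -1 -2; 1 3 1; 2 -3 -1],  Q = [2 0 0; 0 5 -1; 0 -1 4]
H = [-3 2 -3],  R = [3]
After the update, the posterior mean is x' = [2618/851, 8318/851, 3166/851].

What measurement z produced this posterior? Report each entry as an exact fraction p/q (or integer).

z = [-1]

x̄ = F·x = [-2, 13, -4]
P̄ = F·P·Fᵀ + Q = [15 -3 15; -3 20 -4; 15 -4 31]
S = H·P̄·Hᵀ + R = [851]
K = P̄·Hᵀ·S⁻¹ = [-96/851; 61/851; -146/851]
x' − x̄ = [4320/851, -2745/851, 6570/851] = K·y
y = (KᵀK)⁻¹·Kᵀ·(x' − x̄) = [-45]
z = y + H·x̄ = [-45] + [44] = [-1]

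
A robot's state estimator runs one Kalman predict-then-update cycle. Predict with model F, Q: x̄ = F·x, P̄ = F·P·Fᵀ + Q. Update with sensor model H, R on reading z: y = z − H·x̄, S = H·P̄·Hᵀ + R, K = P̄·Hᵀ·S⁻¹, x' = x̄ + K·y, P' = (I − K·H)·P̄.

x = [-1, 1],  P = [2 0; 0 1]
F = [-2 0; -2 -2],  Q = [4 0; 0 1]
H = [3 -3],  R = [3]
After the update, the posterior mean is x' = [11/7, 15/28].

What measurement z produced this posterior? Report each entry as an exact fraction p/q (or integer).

x̄ = F·x = [2, 0]
P̄ = F·P·Fᵀ + Q = [12 8; 8 13]
S = H·P̄·Hᵀ + R = [84]
K = P̄·Hᵀ·S⁻¹ = [1/7; -5/28]
x' − x̄ = [-3/7, 15/28] = K·y
y = (KᵀK)⁻¹·Kᵀ·(x' − x̄) = [-3]
z = y + H·x̄ = [-3] + [6] = [3]

z = [3]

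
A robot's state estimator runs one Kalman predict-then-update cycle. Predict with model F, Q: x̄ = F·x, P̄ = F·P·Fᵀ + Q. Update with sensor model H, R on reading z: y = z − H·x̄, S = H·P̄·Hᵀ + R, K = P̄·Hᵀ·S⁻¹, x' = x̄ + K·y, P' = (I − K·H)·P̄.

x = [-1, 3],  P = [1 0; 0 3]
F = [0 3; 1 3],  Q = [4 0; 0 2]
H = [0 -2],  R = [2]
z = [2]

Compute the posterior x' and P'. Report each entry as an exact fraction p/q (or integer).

x' = [63/61, -52/61]
P' = [433/61 27/61; 27/61 30/61]

x̄ = F·x = [9, 8]
P̄ = F·P·Fᵀ + Q = [31 27; 27 30]
y = z − H·x̄ = [18]
S = H·P̄·Hᵀ + R = [122]
K = P̄·Hᵀ·S⁻¹ = [-27/61; -30/61]
x' = x̄ + K·y = [63/61, -52/61]
P' = (I − K·H)·P̄ = [433/61 27/61; 27/61 30/61]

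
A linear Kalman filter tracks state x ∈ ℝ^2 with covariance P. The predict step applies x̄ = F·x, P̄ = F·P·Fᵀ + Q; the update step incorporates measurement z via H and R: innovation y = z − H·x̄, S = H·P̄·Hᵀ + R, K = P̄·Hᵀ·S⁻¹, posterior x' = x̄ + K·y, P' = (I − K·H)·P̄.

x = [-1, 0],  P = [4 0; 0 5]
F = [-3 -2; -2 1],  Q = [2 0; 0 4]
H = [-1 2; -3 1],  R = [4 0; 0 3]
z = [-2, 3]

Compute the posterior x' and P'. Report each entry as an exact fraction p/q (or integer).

x̄ = F·x = [3, 2]
P̄ = F·P·Fᵀ + Q = [58 14; 14 25]
y = z − H·x̄ = [-3, 10]
S = H·P̄·Hᵀ + R = [106 126; 126 466]
K = P̄·Hᵀ·S⁻¹ = [309/1676 -659/1676; 9459/16760 -3169/16760]
x' = x̄ + K·y = [-2489/1676, -26547/16760]
P' = (I − K·H)·P̄ = [519/838 1137/1676; 1137/1676 24603/16760]

x' = [-2489/1676, -26547/16760]
P' = [519/838 1137/1676; 1137/1676 24603/16760]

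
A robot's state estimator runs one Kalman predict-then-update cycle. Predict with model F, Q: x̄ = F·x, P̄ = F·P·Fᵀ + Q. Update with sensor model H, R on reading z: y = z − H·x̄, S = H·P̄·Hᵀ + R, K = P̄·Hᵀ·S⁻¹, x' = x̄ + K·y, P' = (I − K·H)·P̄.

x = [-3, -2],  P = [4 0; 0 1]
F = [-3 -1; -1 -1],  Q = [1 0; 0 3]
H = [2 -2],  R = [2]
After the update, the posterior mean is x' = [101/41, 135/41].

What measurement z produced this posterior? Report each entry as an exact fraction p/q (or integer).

x̄ = F·x = [11, 5]
P̄ = F·P·Fᵀ + Q = [38 13; 13 8]
S = H·P̄·Hᵀ + R = [82]
K = P̄·Hᵀ·S⁻¹ = [25/41; 5/41]
x' − x̄ = [-350/41, -70/41] = K·y
y = (KᵀK)⁻¹·Kᵀ·(x' − x̄) = [-14]
z = y + H·x̄ = [-14] + [12] = [-2]

z = [-2]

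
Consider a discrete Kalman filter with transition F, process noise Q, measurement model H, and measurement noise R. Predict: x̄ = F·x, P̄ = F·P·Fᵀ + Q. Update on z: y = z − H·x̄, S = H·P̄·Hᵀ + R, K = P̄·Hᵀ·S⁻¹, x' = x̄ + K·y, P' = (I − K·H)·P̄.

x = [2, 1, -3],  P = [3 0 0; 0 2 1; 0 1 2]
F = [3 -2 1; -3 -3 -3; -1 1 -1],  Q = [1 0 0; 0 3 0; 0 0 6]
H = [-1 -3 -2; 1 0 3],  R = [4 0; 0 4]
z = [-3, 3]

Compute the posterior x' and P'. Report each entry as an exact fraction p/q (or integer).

x' = [46841/46861, 7542/46861, 35282/46861]
P' = [1476066/46861 -168858/46861 -490198/46861; -168858/46861 48486/46861 43254/46861; -490198/46861 43254/46861 182214/46861]

x̄ = F·x = [1, 0, 2]
P̄ = F·P·Fᵀ + Q = [34 -18 -12; -18 84 9; -12 9 11]
y = z − H·x̄ = [2, -4]
S = H·P̄·Hᵀ + R = [790 -67; -67 65]
K = P̄·Hᵀ·S⁻¹ = [2726/46861 1368/46861; -15777/46861 -9774/46861; -998/46861 14111/46861]
x' = x̄ + K·y = [46841/46861, 7542/46861, 35282/46861]
P' = (I − K·H)·P̄ = [1476066/46861 -168858/46861 -490198/46861; -168858/46861 48486/46861 43254/46861; -490198/46861 43254/46861 182214/46861]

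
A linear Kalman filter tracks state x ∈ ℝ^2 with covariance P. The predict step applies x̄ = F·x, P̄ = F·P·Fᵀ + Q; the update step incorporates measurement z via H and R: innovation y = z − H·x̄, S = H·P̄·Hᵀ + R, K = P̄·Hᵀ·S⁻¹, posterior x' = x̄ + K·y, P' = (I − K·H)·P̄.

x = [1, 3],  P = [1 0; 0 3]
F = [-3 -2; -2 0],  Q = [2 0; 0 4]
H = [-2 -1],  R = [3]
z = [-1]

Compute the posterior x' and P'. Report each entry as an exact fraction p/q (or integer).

x̄ = F·x = [-9, -2]
P̄ = F·P·Fᵀ + Q = [23 6; 6 8]
y = z − H·x̄ = [-21]
S = H·P̄·Hᵀ + R = [127]
K = P̄·Hᵀ·S⁻¹ = [-52/127; -20/127]
x' = x̄ + K·y = [-51/127, 166/127]
P' = (I − K·H)·P̄ = [217/127 -278/127; -278/127 616/127]

x' = [-51/127, 166/127]
P' = [217/127 -278/127; -278/127 616/127]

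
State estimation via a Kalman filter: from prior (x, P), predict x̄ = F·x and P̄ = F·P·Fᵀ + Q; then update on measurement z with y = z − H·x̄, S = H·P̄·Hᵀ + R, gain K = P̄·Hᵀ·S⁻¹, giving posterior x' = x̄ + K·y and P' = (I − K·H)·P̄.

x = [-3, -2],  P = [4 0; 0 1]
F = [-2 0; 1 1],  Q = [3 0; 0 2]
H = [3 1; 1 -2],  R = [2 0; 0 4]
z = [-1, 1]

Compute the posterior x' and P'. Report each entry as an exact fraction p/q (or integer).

x' = [-23/581, -3750/4067]
P' = [20/83 -88/581; -88/581 2678/4067]

x̄ = F·x = [6, -5]
P̄ = F·P·Fᵀ + Q = [19 -8; -8 7]
y = z − H·x̄ = [-14, -15]
S = H·P̄·Hᵀ + R = [132 83; 83 83]
K = P̄·Hᵀ·S⁻¹ = [2/7 79/581; 5/49 -1493/4067]
x' = x̄ + K·y = [-23/581, -3750/4067]
P' = (I − K·H)·P̄ = [20/83 -88/581; -88/581 2678/4067]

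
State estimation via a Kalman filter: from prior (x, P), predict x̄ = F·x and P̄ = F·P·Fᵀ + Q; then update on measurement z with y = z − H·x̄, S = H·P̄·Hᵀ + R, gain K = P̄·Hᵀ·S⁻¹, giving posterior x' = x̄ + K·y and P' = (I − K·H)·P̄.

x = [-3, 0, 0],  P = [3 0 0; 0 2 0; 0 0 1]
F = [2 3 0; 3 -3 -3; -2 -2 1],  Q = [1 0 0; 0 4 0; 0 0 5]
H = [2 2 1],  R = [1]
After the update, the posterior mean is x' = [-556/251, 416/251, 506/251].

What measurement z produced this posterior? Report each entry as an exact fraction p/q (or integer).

z = [1]

x̄ = F·x = [-6, -9, 6]
P̄ = F·P·Fᵀ + Q = [31 0 -24; 0 58 -9; -24 -9 26]
S = H·P̄·Hᵀ + R = [251]
K = P̄·Hᵀ·S⁻¹ = [38/251; 107/251; -40/251]
x' − x̄ = [950/251, 2675/251, -1000/251] = K·y
y = (KᵀK)⁻¹·Kᵀ·(x' − x̄) = [25]
z = y + H·x̄ = [25] + [-24] = [1]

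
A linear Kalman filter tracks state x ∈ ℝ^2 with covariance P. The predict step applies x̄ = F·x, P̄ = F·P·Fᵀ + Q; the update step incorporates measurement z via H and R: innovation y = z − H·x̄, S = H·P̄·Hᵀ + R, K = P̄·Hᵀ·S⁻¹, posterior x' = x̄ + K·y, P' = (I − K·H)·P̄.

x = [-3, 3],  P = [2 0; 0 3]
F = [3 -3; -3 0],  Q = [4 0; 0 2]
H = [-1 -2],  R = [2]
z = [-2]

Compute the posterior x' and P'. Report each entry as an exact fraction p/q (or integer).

x' = [-1036/59, 575/59]
P' = [2722/59 -1348/59; -1348/59 696/59]

x̄ = F·x = [-18, 9]
P̄ = F·P·Fᵀ + Q = [49 -18; -18 20]
y = z − H·x̄ = [-2]
S = H·P̄·Hᵀ + R = [59]
K = P̄·Hᵀ·S⁻¹ = [-13/59; -22/59]
x' = x̄ + K·y = [-1036/59, 575/59]
P' = (I − K·H)·P̄ = [2722/59 -1348/59; -1348/59 696/59]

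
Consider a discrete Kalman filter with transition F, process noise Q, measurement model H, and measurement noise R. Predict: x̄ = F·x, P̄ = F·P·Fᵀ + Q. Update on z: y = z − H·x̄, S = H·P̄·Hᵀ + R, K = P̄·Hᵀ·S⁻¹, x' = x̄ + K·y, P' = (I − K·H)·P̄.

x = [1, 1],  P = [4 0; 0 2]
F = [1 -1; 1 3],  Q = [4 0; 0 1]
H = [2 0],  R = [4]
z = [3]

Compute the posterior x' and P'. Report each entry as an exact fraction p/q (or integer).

x' = [15/11, 41/11]
P' = [10/11 -2/11; -2/11 249/11]

x̄ = F·x = [0, 4]
P̄ = F·P·Fᵀ + Q = [10 -2; -2 23]
y = z − H·x̄ = [3]
S = H·P̄·Hᵀ + R = [44]
K = P̄·Hᵀ·S⁻¹ = [5/11; -1/11]
x' = x̄ + K·y = [15/11, 41/11]
P' = (I − K·H)·P̄ = [10/11 -2/11; -2/11 249/11]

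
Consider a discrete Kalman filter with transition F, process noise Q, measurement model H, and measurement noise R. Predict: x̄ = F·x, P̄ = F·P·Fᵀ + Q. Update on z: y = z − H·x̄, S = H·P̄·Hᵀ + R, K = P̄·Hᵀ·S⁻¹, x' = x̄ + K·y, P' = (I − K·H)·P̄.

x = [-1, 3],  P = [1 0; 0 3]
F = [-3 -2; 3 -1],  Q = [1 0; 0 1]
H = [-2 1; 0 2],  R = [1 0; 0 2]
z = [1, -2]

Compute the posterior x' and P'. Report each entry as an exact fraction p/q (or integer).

x' = [-2713/2356, -153/124]
P' = [853/2356 29/124; 29/124 59/124]

x̄ = F·x = [-3, -6]
P̄ = F·P·Fᵀ + Q = [22 -3; -3 13]
y = z − H·x̄ = [1, 10]
S = H·P̄·Hᵀ + R = [114 38; 38 54]
K = P̄·Hᵀ·S⁻¹ = [-1155/2356 29/124; 1/124 59/124]
x' = x̄ + K·y = [-2713/2356, -153/124]
P' = (I − K·H)·P̄ = [853/2356 29/124; 29/124 59/124]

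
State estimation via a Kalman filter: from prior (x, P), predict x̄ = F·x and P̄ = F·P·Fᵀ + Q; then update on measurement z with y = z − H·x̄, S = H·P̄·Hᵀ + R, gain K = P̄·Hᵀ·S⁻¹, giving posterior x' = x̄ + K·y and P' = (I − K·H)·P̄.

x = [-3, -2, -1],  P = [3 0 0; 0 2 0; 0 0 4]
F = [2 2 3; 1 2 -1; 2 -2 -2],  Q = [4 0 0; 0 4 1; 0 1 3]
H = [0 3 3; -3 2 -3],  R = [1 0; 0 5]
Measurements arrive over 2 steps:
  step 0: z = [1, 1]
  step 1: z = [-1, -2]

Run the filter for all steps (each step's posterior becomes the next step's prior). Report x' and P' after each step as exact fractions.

step 0: x' = [-69224/7947, -152059/31788, 162419/31788], P' = [958438/39735 1128091/79470 -1131287/79470; 1128091/79470 2730119/317880 -2716663/317880; -1131287/79470 -2716663/317880 2738471/317880]
step 1: x' = [9736317740/9301838521, 2060955481/27905515563, -11448744929/27905515563], P' = [27801743622/9301838521 15097532201/9301838521 -14976946288/9301838521; 15097532201/9301838521 10240032342/9301838521 -9557771688/9301838521; -14976946288/9301838521 -9557771688/9301838521 19815665887/18603677042]

step 0: x̄ = F·x = [-13, -6, 0]
step 0: P̄ = F·P·Fᵀ + Q = [60 2 -20; 2 19 7; -20 7 39]
step 0: y = z − H·x̄ = [19, -26]
step 0: S = H·P̄·Hᵀ + R = [649 -96; -96 504]
step 0: K = P̄·Hᵀ·S⁻¹ = [-1598/13245 -20117/79470; 1682/13245 14627/317880; 2726/13245 -14659/317880]
step 0: x' = x̄ + K·y = [-69224/7947, -152059/31788, 162419/31788]
step 0: P' = (I − K·H)·P̄ = [958438/39735 1128091/79470 -1131287/79470; 1128091/79470 2730119/317880 -2716663/317880; -1131287/79470 -2716663/317880 2738471/317880]
step 1: x̄ = F·x = [-123551/10596, -247811/10596, -47876/2649]
step 1: P̄ = F·P·Fᵀ + Q = [1856159/35320 660499/7064 297709/4415; 660499/7064 1345875/7064 118800/883; 297709/4415 118800/883 442597/4415]
step 1: y = z − H·x̄ = [435783/3532, -470735/10596]
step 1: S = H·P̄·Hᵀ + R = [178002679/35320 -56904237/35320; -56904237/35320 21882671/35320]
step 1: K = P̄·Hᵀ·S⁻¹ = [361757739/9301838521 -1655865520/9301838521; 2046781962/9301838521 772156629/9301838521; 2100367533/18603677042 -1563281337/18603677042]
step 1: x' = x̄ + K·y = [9736317740/9301838521, 2060955481/27905515563, -11448744929/27905515563]
step 1: P' = (I − K·H)·P̄ = [27801743622/9301838521 15097532201/9301838521 -14976946288/9301838521; 15097532201/9301838521 10240032342/9301838521 -9557771688/9301838521; -14976946288/9301838521 -9557771688/9301838521 19815665887/18603677042]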